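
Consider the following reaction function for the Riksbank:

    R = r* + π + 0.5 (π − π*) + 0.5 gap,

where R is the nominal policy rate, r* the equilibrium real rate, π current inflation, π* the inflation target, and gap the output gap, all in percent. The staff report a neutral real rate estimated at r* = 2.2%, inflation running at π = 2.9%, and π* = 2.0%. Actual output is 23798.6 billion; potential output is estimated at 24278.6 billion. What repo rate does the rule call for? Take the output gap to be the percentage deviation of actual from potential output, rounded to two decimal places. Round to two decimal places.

4.56%

Output gap = 100 × (23798.6 − 24278.6) / 24278.6 = -1.98%.
R = 2.20 + 2.90 + 0.5 × (2.90 − 2.00) + 0.5 × (-1.98)
   = 2.20 + 2.9 + 0.45 − 0.99 = 4.56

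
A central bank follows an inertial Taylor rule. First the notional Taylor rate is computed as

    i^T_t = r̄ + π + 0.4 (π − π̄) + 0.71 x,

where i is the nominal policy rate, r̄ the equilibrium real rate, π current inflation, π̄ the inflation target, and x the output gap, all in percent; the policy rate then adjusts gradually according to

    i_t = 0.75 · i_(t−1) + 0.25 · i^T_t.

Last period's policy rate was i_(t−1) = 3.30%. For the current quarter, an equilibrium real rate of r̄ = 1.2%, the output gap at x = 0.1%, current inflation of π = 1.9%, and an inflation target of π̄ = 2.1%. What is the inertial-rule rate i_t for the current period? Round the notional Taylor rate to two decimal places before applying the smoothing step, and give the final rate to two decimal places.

i^T_t = 1.2 + 1.9 + 0.4 × (1.9 − 2.1) + 0.71 × 0.1
   = 1.2 + 1.9 − 0.08 + 0.071 = 3.09
i_t = 0.75 × 3.30 + 0.25 × 3.09 = 2.475 + 0.7725 = 3.25

3.25%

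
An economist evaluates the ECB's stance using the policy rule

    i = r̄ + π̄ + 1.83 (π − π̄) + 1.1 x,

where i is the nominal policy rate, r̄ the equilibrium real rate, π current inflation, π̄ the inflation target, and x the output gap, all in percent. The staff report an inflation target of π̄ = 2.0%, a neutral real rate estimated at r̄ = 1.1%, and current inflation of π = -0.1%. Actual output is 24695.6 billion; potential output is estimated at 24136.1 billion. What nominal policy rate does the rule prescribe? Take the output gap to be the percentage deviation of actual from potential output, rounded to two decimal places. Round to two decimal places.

Output gap = 100 × (24695.6 − 24136.1) / 24136.1 = 2.32%.
i = 1.10 + 2.00 + 1.83 × (-0.10 − 2.00) + 1.1 × 2.32
   = 1.10 + 2 − 3.843 + 2.552 = 1.81

1.81%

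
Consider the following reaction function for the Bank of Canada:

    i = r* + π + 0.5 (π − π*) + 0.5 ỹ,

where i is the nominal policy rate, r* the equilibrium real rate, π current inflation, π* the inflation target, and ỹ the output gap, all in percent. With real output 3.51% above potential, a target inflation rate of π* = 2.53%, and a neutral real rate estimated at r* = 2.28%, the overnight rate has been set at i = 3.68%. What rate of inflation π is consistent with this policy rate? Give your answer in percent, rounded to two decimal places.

0.61%

Output 3.51% above potential → ỹ = 3.51.
Collecting π: i = r* + (1 + 0.5) π − 0.5 π* + 0.5 ỹ
1.5 π = 3.68 − 2.28 + 0.5 × 2.53 − 0.5 × 3.51 = 0.91
π = 0.91 / 1.5 = 0.61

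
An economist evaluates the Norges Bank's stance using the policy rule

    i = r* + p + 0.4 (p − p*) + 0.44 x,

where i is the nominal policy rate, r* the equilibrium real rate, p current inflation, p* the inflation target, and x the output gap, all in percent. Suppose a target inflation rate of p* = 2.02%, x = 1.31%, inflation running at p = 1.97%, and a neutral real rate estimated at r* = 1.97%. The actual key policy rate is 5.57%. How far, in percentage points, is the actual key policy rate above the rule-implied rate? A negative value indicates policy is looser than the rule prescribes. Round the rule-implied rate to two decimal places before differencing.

1.07 pp

i = 1.97 + 1.97 + 0.4 × (1.97 − 2.02) + 0.44 × 1.31
   = 1.97 + 1.97 − 0.02 + 0.5764 = 4.50
Deviation = 5.57 − 4.50 = 1.07 pp.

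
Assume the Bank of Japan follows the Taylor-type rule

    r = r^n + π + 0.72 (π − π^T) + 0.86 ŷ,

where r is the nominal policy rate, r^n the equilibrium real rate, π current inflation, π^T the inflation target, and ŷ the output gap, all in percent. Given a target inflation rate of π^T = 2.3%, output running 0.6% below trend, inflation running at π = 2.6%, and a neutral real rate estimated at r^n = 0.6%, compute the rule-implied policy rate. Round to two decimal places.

2.90%

Output 0.6% below potential → ŷ = -0.6.
r = 0.6 + 2.6 + 0.72 × (2.6 − 2.3) + 0.86 × (-0.6)
   = 0.6 + 2.6 + 0.216 − 0.516 = 2.90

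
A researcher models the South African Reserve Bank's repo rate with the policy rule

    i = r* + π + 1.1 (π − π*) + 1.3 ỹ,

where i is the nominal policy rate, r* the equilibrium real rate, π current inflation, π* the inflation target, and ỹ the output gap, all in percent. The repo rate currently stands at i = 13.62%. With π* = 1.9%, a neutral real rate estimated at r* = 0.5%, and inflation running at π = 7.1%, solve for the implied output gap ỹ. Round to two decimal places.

0.23%

1.3 ỹ = 13.62 − 0.5 − 7.1 − 1.1 × (7.1 − 1.9) = 0.3
ỹ = 0.3 / 1.3 = 0.23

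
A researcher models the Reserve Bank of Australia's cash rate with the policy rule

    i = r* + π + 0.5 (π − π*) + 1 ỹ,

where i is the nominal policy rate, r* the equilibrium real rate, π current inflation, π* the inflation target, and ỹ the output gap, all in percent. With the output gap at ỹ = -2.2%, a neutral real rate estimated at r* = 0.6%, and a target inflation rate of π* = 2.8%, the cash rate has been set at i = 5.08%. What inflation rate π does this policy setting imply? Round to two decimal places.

Collecting π: i = r* + (1 + 0.5) π − 0.5 π* + 1 ỹ
1.5 π = 5.08 − 0.6 + 0.5 × 2.8 − 1 × (-2.2) = 8.08
π = 8.08 / 1.5 = 5.39

5.39%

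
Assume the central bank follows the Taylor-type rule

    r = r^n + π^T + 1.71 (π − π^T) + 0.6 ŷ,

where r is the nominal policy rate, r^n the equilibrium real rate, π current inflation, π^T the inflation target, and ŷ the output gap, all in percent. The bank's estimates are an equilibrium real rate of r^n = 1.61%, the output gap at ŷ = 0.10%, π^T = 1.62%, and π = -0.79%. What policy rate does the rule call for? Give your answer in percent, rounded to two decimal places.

-0.83%

r = 1.61 + 1.62 + 1.71 × (-0.79 − 1.62) + 0.6 × 0.10
   = 1.61 + 1.62 − 4.1211 + 0.06 = -0.83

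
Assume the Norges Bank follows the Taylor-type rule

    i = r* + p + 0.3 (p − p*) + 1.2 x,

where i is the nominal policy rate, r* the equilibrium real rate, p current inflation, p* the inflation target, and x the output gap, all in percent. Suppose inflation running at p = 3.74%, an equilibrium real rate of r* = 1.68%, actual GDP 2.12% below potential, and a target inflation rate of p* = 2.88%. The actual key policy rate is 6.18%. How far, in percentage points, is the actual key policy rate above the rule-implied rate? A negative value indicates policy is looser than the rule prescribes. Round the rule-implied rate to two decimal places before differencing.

3.05 pp

Output 2.12% below potential → x = -2.12.
i = 1.68 + 3.74 + 0.3 × (3.74 − 2.88) + 1.2 × (-2.12)
   = 1.68 + 3.74 + 0.258 − 2.544 = 3.13
Deviation = 6.18 − 3.13 = 3.05 pp.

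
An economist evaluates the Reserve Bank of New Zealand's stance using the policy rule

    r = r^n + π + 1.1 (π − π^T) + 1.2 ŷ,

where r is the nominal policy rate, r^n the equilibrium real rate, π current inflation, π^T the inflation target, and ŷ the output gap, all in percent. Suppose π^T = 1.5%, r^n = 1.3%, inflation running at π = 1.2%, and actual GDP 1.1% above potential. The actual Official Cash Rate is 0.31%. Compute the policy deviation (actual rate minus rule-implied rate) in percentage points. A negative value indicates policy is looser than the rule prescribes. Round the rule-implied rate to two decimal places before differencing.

Output 1.1% above potential → ŷ = 1.1.
r = 1.3 + 1.2 + 1.1 × (1.2 − 1.5) + 1.2 × 1.1
   = 1.3 + 1.2 − 0.33 + 1.32 = 3.49
Deviation = 0.31 − 3.49 = -3.18 pp.

-3.18 pp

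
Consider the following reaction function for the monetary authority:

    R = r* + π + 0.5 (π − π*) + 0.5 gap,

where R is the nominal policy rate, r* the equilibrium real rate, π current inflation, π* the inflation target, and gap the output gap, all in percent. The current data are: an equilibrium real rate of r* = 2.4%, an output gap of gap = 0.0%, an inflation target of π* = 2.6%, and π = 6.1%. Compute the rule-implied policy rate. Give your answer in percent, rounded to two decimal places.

R = 2.4 + 6.1 + 0.5 × (6.1 − 2.6) + 0.5 × 0.0
   = 2.4 + 6.1 + 1.75 + 0 = 10.25

10.25%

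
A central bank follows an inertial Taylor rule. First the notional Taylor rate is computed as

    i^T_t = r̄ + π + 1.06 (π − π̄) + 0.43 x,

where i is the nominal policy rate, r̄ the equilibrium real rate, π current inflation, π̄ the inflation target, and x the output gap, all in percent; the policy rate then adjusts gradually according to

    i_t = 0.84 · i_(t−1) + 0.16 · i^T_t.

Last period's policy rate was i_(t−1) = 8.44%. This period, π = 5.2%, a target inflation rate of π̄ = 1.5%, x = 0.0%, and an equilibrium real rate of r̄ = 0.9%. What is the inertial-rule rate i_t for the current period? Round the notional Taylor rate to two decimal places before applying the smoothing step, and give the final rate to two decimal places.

i^T_t = 0.9 + 5.2 + 1.06 × (5.2 − 1.5) + 0.43 × 0.0
   = 0.9 + 5.2 + 3.922 + 0 = 10.02
i_t = 0.84 × 8.44 + 0.16 × 10.02 = 7.0896 + 1.6032 = 8.69

8.69%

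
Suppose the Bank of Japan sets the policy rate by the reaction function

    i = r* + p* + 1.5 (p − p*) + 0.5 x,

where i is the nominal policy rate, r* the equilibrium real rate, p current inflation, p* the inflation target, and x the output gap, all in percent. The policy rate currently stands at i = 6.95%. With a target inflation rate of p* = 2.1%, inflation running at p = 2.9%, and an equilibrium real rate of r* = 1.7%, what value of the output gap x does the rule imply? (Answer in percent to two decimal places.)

3.90%

0.5 x = 6.95 − 1.7 − 2.1 − 1.5 × (2.9 − 2.1) = 1.95
x = 1.95 / 0.5 = 3.90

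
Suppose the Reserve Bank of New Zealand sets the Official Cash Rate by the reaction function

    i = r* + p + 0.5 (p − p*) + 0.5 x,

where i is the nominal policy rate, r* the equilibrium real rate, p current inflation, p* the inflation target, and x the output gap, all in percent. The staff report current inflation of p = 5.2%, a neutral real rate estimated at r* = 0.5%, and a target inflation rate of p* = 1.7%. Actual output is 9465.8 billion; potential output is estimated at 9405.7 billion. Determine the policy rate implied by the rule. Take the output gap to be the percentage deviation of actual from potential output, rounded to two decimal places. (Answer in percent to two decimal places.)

7.77%

Output gap = 100 × (9465.8 − 9405.7) / 9405.7 = 0.64%.
i = 0.50 + 5.20 + 0.5 × (5.20 − 1.70) + 0.5 × 0.64
   = 0.50 + 5.2 + 1.75 + 0.32 = 7.77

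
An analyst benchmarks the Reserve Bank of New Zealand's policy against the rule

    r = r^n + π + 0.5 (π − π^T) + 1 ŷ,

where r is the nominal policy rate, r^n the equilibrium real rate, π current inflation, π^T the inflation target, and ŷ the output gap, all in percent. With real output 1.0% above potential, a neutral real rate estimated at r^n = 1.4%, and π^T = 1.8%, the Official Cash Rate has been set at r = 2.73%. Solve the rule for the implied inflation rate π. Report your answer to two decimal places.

0.82%

Output 1.0% above potential → ŷ = 1.0.
Collecting π: r = r^n + (1 + 0.5) π − 0.5 π^T + 1 ŷ
1.5 π = 2.73 − 1.4 + 0.5 × 1.8 − 1 × 1.0 = 1.23
π = 1.23 / 1.5 = 0.82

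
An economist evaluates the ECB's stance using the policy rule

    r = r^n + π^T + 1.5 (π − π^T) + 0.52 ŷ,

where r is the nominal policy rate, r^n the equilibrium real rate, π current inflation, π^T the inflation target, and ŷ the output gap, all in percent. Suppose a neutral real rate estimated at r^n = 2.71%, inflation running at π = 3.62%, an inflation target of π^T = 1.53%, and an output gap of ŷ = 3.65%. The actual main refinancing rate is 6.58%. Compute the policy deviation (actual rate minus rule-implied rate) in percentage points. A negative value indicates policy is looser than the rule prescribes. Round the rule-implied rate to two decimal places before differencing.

r = 2.71 + 1.53 + 1.5 × (3.62 − 1.53) + 0.52 × 3.65
   = 2.71 + 1.53 + 3.135 + 1.898 = 9.27
Deviation = 6.58 − 9.27 = -2.69 pp.

-2.69 pp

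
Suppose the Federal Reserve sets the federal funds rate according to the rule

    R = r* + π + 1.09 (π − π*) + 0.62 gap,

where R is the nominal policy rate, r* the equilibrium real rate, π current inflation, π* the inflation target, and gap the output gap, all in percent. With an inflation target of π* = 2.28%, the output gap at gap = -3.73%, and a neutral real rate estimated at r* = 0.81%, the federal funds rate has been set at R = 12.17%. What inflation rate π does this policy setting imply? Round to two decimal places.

7.73%

Collecting π: R = r* + (1 + 1.09) π − 1.09 π* + 0.62 gap
2.09 π = 12.17 − 0.81 + 1.09 × 2.28 − 0.62 × (-3.73) = 16.1578
π = 16.1578 / 2.09 = 7.73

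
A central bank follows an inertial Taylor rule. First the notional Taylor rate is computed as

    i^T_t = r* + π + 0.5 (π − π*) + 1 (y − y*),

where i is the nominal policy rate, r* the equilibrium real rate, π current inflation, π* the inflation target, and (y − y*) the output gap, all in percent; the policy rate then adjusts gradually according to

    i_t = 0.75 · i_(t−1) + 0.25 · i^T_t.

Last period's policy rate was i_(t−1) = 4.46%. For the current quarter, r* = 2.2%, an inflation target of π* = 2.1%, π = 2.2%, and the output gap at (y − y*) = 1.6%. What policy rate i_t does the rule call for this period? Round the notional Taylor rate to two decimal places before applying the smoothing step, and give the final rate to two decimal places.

i^T_t = 2.2 + 2.2 + 0.5 × (2.2 − 2.1) + 1 × 1.6
   = 2.2 + 2.2 + 0.05 + 1.6 = 6.05
i_t = 0.75 × 4.46 + 0.25 × 6.05 = 3.345 + 1.5125 = 4.86

4.86%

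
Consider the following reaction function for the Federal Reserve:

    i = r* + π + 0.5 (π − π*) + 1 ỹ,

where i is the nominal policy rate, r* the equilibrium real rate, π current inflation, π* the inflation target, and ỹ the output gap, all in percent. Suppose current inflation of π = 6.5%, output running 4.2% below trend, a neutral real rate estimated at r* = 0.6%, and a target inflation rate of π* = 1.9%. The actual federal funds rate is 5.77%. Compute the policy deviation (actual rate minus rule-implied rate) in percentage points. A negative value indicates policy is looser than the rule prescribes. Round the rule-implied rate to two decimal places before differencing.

Output 4.2% below potential → ỹ = -4.2.
i = 0.6 + 6.5 + 0.5 × (6.5 − 1.9) + 1 × (-4.2)
   = 0.6 + 6.5 + 2.3 − 4.2 = 5.20
Deviation = 5.77 − 5.20 = 0.57 pp.

0.57 pp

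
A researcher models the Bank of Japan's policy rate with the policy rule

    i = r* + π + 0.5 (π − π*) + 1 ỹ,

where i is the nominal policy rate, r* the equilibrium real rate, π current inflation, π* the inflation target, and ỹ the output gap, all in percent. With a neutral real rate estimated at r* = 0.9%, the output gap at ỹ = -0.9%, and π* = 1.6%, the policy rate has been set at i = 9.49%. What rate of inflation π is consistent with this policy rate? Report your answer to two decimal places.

Collecting π: i = r* + (1 + 0.5) π − 0.5 π* + 1 ỹ
1.5 π = 9.49 − 0.9 + 0.5 × 1.6 − 1 × (-0.9) = 10.29
π = 10.29 / 1.5 = 6.86

6.86%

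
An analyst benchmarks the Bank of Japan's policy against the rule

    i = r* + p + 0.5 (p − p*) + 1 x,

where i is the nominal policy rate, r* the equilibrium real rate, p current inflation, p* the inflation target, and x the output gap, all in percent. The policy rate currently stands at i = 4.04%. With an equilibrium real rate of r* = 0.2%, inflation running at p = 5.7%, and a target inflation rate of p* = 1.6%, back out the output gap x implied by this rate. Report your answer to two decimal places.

1 x = 4.04 − 0.2 − 5.7 − 0.5 × (5.7 − 1.6) = -3.91
x = -3.91 / 1 = -3.91

-3.91%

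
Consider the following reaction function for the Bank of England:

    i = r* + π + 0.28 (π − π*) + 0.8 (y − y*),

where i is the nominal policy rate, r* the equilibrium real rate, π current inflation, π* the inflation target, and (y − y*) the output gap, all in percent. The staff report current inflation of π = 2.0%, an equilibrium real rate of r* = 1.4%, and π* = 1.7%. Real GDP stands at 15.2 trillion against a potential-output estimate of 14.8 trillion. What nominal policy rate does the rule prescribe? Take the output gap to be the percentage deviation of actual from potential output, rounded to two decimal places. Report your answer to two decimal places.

Output gap = 100 × (15.2 − 14.8) / 14.8 = 2.70%.
i = 1.40 + 2.00 + 0.28 × (2.00 − 1.70) + 0.8 × 2.70
   = 1.40 + 2 + 0.084 + 2.16 = 5.64

5.64%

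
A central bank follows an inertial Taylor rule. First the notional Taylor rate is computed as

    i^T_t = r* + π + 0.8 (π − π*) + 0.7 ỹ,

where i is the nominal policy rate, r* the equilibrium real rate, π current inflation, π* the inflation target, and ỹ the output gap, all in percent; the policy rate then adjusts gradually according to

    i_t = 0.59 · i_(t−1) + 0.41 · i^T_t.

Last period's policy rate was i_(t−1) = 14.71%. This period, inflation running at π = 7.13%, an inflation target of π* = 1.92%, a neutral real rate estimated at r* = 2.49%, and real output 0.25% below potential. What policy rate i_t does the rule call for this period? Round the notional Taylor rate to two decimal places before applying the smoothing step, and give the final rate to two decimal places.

Output 0.25% below potential → ỹ = -0.25.
i^T_t = 2.49 + 7.13 + 0.8 × (7.13 − 1.92) + 0.7 × (-0.25)
   = 2.49 + 7.13 + 4.168 − 0.175 = 13.61
i_t = 0.59 × 14.71 + 0.41 × 13.61 = 8.6789 + 5.5801 = 14.26

14.26%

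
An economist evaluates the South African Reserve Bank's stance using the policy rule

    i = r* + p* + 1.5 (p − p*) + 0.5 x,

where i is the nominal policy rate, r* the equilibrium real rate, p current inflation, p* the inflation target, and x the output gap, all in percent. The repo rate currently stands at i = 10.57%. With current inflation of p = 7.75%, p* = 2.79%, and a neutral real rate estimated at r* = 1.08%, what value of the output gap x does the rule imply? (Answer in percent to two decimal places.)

0.5 x = 10.57 − 1.08 − 2.79 − 1.5 × (7.75 − 2.79) = -0.74
x = -0.74 / 0.5 = -1.48

-1.48%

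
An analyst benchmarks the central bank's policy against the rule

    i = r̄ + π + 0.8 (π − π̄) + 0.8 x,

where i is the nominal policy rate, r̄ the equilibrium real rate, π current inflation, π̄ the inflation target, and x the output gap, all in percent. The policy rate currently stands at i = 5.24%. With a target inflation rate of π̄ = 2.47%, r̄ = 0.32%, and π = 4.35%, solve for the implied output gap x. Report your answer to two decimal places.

-1.17%

0.8 x = 5.24 − 0.32 − 4.35 − 0.8 × (4.35 − 2.47) = -0.934
x = -0.934 / 0.8 = -1.17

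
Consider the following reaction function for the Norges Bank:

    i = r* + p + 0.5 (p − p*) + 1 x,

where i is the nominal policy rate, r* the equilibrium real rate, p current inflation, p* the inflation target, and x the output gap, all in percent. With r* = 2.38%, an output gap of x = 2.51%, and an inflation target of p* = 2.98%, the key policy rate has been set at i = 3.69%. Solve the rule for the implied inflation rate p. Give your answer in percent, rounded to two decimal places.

Collecting p: i = r* + (1 + 0.5) p − 0.5 p* + 1 x
1.5 p = 3.69 − 2.38 + 0.5 × 2.98 − 1 × 2.51 = 0.29
p = 0.29 / 1.5 = 0.19

0.19%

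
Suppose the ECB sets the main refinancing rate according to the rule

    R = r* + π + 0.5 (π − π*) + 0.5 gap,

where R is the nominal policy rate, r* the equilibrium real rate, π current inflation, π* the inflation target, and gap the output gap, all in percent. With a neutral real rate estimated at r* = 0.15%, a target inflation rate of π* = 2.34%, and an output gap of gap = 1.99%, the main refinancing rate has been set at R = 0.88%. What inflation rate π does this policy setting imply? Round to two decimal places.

Collecting π: R = r* + (1 + 0.5) π − 0.5 π* + 0.5 gap
1.5 π = 0.88 − 0.15 + 0.5 × 2.34 − 0.5 × 1.99 = 0.905
π = 0.905 / 1.5 = 0.60

0.60%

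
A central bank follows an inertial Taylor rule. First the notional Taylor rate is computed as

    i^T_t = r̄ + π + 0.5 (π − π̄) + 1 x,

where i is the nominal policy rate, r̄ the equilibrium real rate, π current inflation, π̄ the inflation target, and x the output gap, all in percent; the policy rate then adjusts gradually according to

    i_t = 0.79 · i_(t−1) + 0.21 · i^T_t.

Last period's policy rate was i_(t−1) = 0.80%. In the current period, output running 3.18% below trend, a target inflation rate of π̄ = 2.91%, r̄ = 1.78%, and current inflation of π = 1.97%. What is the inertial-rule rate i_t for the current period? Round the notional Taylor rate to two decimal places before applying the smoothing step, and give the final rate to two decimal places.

0.65%

Output 3.18% below potential → x = -3.18.
i^T_t = 1.78 + 1.97 + 0.5 × (1.97 − 2.91) + 1 × (-3.18)
   = 1.78 + 1.97 − 0.47 − 3.18 = 0.10
i_t = 0.79 × 0.80 + 0.21 × 0.10 = 0.632 + 0.021 = 0.65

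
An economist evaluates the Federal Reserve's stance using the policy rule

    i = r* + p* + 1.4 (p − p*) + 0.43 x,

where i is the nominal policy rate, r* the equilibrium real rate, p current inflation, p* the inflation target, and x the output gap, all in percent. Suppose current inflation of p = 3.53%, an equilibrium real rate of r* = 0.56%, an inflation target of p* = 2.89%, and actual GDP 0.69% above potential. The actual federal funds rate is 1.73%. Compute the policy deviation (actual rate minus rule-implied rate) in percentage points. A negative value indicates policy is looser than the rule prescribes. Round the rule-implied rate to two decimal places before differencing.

Output 0.69% above potential → x = 0.69.
i = 0.56 + 2.89 + 1.4 × (3.53 − 2.89) + 0.43 × 0.69
   = 0.56 + 2.89 + 0.896 + 0.2967 = 4.64
Deviation = 1.73 − 4.64 = -2.91 pp.

-2.91 pp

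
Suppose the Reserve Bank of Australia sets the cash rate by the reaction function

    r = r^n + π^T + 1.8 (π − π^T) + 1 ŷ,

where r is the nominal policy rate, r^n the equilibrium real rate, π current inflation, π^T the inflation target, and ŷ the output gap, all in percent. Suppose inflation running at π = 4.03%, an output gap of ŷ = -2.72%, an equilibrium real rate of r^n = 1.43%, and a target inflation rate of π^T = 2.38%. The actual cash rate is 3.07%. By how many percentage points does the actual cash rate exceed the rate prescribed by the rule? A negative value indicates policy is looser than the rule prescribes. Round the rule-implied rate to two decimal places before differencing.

-0.99 pp

r = 1.43 + 2.38 + 1.8 × (4.03 − 2.38) + 1 × (-2.72)
   = 1.43 + 2.38 + 2.97 − 2.72 = 4.06
Deviation = 3.07 − 4.06 = -0.99 pp.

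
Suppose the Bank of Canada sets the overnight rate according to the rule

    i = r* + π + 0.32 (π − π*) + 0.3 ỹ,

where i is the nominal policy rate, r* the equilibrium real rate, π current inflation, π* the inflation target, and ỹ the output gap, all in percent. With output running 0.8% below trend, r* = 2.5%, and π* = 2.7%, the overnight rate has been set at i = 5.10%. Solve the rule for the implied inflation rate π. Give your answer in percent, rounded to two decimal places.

Output 0.8% below potential → ỹ = -0.8.
Collecting π: i = r* + (1 + 0.32) π − 0.32 π* + 0.3 ỹ
1.32 π = 5.10 − 2.5 + 0.32 × 2.7 − 0.3 × (-0.8) = 3.704
π = 3.704 / 1.32 = 2.81

2.81%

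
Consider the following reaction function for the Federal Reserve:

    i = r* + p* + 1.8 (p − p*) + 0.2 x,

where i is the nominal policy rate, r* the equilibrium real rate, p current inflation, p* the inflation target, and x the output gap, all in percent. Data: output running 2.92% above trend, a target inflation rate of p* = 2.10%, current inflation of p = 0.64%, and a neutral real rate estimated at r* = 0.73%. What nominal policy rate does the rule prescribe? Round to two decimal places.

Output 2.92% above potential → x = 2.92.
i = 0.73 + 2.10 + 1.8 × (0.64 − 2.10) + 0.2 × 2.92
   = 0.73 + 2.1 − 2.628 + 0.584 = 0.79

0.79%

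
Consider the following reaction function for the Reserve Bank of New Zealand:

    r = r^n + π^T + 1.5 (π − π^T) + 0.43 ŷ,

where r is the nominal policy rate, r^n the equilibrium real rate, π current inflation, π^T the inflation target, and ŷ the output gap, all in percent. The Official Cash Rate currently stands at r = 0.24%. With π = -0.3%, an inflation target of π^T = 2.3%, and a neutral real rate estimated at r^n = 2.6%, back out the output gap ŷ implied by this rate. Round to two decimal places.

0.43 ŷ = 0.24 − 2.6 − 2.3 − 1.5 × ((-0.3) − 2.3) = -0.76
ŷ = -0.76 / 0.43 = -1.77

-1.77%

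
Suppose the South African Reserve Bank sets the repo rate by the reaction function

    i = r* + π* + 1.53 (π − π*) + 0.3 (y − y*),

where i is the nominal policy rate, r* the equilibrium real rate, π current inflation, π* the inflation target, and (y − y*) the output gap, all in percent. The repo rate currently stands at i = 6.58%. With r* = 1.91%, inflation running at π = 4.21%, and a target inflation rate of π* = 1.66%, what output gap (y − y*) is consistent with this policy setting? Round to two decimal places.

0.3 (y − y*) = 6.58 − 1.91 − 1.66 − 1.53 × (4.21 − 1.66) = -0.8915
(y − y*) = -0.8915 / 0.3 = -2.97

-2.97%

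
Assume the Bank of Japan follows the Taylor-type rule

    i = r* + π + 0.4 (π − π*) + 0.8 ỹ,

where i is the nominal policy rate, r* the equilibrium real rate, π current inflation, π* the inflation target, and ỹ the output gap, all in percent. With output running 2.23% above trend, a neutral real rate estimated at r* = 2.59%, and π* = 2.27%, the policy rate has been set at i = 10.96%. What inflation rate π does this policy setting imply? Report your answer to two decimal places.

5.35%

Output 2.23% above potential → ỹ = 2.23.
Collecting π: i = r* + (1 + 0.4) π − 0.4 π* + 0.8 ỹ
1.4 π = 10.96 − 2.59 + 0.4 × 2.27 − 0.8 × 2.23 = 7.494
π = 7.494 / 1.4 = 5.35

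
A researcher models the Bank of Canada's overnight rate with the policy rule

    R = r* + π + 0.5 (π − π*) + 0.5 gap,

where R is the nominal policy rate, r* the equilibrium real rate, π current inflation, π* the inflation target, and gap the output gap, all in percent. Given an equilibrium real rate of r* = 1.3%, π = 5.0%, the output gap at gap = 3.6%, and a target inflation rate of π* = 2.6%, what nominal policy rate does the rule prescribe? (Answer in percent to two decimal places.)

R = 1.3 + 5.0 + 0.5 × (5.0 − 2.6) + 0.5 × 3.6
   = 1.3 + 5 + 1.2 + 1.8 = 9.30

9.30%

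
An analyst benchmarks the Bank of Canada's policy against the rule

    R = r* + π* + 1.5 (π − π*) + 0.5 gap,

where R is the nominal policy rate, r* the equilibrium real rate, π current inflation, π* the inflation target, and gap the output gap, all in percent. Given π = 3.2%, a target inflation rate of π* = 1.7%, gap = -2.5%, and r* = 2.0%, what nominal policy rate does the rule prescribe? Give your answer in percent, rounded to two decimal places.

R = 2.0 + 1.7 + 1.5 × (3.2 − 1.7) + 0.5 × (-2.5)
   = 2.0 + 1.7 + 2.25 − 1.25 = 4.70

4.70%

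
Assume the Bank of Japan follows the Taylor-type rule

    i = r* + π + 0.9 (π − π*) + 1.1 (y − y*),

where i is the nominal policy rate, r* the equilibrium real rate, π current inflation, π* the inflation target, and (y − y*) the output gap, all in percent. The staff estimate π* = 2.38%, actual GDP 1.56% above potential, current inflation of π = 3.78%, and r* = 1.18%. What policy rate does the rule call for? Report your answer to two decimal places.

7.94%

Output 1.56% above potential → (y − y*) = 1.56.
i = 1.18 + 3.78 + 0.9 × (3.78 − 2.38) + 1.1 × 1.56
   = 1.18 + 3.78 + 1.26 + 1.716 = 7.94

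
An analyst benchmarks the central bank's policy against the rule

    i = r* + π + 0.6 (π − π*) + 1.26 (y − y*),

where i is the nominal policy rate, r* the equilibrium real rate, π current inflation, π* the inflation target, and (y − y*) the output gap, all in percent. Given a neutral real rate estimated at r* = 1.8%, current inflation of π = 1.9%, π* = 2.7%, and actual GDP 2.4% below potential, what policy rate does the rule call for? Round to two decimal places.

0.20%

Output 2.4% below potential → (y − y*) = -2.4.
i = 1.8 + 1.9 + 0.6 × (1.9 − 2.7) + 1.26 × (-2.4)
   = 1.8 + 1.9 − 0.48 − 3.024 = 0.20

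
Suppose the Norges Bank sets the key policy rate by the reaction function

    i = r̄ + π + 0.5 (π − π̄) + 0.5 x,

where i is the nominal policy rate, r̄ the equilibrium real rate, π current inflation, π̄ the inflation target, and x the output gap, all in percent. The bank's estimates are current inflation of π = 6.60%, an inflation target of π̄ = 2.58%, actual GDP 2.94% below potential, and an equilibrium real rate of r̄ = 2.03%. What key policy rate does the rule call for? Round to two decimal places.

Output 2.94% below potential → x = -2.94.
i = 2.03 + 6.60 + 0.5 × (6.60 − 2.58) + 0.5 × (-2.94)
   = 2.03 + 6.6 + 2.01 − 1.47 = 9.17

9.17%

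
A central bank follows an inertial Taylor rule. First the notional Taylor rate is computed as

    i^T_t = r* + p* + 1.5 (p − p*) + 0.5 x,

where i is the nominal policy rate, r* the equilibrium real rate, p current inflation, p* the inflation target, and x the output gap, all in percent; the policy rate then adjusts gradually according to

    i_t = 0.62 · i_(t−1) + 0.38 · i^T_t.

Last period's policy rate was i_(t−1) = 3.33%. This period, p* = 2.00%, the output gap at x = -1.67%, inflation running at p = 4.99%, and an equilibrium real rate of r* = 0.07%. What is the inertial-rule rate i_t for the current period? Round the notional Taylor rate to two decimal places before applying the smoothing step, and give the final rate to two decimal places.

4.24%

i^T_t = 0.07 + 2.00 + 1.5 × (4.99 − 2.00) + 0.5 × (-1.67)
   = 0.07 + 2 + 4.485 − 0.835 = 5.72
i_t = 0.62 × 3.33 + 0.38 × 5.72 = 2.0646 + 2.1736 = 4.24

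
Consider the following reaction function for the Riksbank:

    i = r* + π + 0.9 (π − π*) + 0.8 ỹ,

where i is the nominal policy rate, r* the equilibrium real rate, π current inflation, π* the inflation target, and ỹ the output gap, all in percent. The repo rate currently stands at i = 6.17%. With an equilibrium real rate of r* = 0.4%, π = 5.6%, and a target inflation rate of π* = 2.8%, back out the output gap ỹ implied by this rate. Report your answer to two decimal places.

0.8 ỹ = 6.17 − 0.4 − 5.6 − 0.9 × (5.6 − 2.8) = -2.35
ỹ = -2.35 / 0.8 = -2.94

-2.94%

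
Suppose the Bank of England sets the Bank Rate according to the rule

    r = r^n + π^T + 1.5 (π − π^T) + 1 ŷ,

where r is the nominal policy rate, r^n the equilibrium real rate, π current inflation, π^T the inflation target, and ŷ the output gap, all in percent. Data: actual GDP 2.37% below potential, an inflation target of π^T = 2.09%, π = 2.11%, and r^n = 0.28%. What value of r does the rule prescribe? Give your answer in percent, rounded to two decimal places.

Output 2.37% below potential → ŷ = -2.37.
r = 0.28 + 2.09 + 1.5 × (2.11 − 2.09) + 1 × (-2.37)
   = 0.28 + 2.09 + 0.03 − 2.37 = 0.03

0.03%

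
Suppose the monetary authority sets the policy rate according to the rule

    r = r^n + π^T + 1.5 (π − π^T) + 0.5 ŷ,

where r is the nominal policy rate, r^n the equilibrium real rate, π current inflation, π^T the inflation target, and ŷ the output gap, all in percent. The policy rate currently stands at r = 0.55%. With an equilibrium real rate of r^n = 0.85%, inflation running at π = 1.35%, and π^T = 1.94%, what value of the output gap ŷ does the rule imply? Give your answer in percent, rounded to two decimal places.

0.5 ŷ = 0.55 − 0.85 − 1.94 − 1.5 × (1.35 − 1.94) = -1.355
ŷ = -1.355 / 0.5 = -2.71

-2.71%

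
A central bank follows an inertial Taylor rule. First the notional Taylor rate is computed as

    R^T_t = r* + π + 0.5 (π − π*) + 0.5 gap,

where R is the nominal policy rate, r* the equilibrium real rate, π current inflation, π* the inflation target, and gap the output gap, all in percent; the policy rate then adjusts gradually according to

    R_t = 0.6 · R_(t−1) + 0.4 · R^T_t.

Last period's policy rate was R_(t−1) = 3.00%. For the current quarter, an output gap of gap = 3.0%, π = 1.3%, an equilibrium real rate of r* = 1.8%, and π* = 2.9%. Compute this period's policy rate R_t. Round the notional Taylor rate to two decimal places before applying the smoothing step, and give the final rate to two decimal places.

3.32%

R^T_t = 1.8 + 1.3 + 0.5 × (1.3 − 2.9) + 0.5 × 3.0
   = 1.8 + 1.3 − 0.8 + 1.5 = 3.80
R_t = 0.6 × 3.00 + 0.4 × 3.80 = 1.8 + 1.52 = 3.32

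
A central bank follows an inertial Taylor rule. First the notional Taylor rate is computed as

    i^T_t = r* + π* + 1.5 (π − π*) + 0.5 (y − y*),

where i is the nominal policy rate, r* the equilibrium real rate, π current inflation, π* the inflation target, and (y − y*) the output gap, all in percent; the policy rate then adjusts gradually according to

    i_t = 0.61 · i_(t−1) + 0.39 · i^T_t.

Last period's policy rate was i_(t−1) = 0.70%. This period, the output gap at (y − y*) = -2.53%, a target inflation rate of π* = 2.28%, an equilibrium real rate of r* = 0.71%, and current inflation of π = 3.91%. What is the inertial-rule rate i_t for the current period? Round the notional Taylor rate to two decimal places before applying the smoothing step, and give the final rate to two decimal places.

2.05%

i^T_t = 0.71 + 2.28 + 1.5 × (3.91 − 2.28) + 0.5 × (-2.53)
   = 0.71 + 2.28 + 2.445 − 1.265 = 4.17
i_t = 0.61 × 0.70 + 0.39 × 4.17 = 0.427 + 1.6263 = 2.05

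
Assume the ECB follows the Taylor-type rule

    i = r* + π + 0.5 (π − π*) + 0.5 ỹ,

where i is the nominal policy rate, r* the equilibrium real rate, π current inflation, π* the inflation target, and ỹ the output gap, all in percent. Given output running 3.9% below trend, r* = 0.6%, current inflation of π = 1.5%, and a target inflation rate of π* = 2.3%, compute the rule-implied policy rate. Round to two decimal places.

Output 3.9% below potential → ỹ = -3.9.
i = 0.6 + 1.5 + 0.5 × (1.5 − 2.3) + 0.5 × (-3.9)
   = 0.6 + 1.5 − 0.4 − 1.95 = -0.25

-0.25%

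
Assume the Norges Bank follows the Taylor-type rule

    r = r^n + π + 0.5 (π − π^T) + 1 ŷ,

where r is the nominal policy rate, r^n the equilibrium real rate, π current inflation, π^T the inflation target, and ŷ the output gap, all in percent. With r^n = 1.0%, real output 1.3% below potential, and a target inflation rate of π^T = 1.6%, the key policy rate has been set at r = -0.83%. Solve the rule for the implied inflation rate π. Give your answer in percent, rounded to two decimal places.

0.18%

Output 1.3% below potential → ŷ = -1.3.
Collecting π: r = r^n + (1 + 0.5) π − 0.5 π^T + 1 ŷ
1.5 π = -0.83 − 1.0 + 0.5 × 1.6 − 1 × (-1.3) = 0.27
π = 0.27 / 1.5 = 0.18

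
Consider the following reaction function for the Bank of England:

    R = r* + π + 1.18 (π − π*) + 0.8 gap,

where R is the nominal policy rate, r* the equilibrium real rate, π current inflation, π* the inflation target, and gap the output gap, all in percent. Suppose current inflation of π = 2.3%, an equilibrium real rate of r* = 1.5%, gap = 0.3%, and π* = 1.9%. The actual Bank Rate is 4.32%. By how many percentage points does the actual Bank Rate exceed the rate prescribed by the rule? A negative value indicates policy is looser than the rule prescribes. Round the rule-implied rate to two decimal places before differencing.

R = 1.5 + 2.3 + 1.18 × (2.3 − 1.9) + 0.8 × 0.3
   = 1.5 + 2.3 + 0.472 + 0.24 = 4.51
Deviation = 4.32 − 4.51 = -0.19 pp.

-0.19 pp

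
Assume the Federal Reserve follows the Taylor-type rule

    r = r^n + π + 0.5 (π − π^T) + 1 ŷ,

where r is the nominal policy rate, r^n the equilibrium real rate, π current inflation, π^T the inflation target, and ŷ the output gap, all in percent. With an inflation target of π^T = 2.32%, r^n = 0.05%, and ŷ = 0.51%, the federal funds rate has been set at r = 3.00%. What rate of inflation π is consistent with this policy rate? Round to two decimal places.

2.40%

Collecting π: r = r^n + (1 + 0.5) π − 0.5 π^T + 1 ŷ
1.5 π = 3.00 − 0.05 + 0.5 × 2.32 − 1 × 0.51 = 3.6
π = 3.6 / 1.5 = 2.40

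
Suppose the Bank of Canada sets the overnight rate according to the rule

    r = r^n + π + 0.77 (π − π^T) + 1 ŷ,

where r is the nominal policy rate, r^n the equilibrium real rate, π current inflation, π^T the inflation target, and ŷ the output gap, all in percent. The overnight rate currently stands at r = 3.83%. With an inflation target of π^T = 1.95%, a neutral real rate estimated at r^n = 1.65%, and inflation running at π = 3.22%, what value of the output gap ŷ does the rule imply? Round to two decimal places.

-2.02%

1 ŷ = 3.83 − 1.65 − 3.22 − 0.77 × (3.22 − 1.95) = -2.0179
ŷ = -2.0179 / 1 = -2.02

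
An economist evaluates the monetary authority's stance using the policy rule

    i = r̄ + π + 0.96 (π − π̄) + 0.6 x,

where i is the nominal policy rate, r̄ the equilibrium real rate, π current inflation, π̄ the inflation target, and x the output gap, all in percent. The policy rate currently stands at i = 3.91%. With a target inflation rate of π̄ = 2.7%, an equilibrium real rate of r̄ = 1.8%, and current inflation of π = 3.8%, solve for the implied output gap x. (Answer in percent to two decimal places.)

0.6 x = 3.91 − 1.8 − 3.8 − 0.96 × (3.8 − 2.7) = -2.746
x = -2.746 / 0.6 = -4.58

-4.58%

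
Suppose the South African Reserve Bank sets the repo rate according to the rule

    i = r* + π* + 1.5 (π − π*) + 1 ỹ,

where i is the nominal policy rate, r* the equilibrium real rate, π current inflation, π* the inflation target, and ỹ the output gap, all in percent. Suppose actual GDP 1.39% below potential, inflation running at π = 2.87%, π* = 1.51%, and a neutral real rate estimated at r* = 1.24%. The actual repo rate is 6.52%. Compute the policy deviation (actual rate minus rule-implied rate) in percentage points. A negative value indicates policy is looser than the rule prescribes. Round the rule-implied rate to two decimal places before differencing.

Output 1.39% below potential → ỹ = -1.39.
i = 1.24 + 1.51 + 1.5 × (2.87 − 1.51) + 1 × (-1.39)
   = 1.24 + 1.51 + 2.04 − 1.39 = 3.40
Deviation = 6.52 − 3.40 = 3.12 pp.

3.12 pp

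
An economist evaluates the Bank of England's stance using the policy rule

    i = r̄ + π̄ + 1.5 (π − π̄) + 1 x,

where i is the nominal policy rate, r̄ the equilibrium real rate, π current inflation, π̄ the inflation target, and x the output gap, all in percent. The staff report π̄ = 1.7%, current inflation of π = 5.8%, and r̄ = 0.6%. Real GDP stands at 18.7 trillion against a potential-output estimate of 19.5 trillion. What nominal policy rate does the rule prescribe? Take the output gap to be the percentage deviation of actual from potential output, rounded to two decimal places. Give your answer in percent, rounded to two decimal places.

Output gap = 100 × (18.7 − 19.5) / 19.5 = -4.10%.
i = 0.60 + 1.70 + 1.5 × (5.80 − 1.70) + 1 × (-4.10)
   = 0.60 + 1.7 + 6.15 − 4.1 = 4.35

4.35%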